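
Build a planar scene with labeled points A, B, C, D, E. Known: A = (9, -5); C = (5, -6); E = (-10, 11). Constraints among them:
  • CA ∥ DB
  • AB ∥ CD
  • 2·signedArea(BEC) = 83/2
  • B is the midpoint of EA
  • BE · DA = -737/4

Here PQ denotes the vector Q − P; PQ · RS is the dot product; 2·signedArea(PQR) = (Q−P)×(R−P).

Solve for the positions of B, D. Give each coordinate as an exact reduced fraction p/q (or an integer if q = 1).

B = (-1/2, 3)
D = (-9/2, 2)

1. B_x = -1/2  [B is the midpoint of EA]
2. B_y = 3  [B is the midpoint of EA]
   → B = (-1/2, 3)
3. D_x = -9/2  [CA ∥ DB ∩ AB ∥ CD]
4. D_y = 2  [CA ∥ DB ∩ AB ∥ CD]
   → D = (-9/2, 2)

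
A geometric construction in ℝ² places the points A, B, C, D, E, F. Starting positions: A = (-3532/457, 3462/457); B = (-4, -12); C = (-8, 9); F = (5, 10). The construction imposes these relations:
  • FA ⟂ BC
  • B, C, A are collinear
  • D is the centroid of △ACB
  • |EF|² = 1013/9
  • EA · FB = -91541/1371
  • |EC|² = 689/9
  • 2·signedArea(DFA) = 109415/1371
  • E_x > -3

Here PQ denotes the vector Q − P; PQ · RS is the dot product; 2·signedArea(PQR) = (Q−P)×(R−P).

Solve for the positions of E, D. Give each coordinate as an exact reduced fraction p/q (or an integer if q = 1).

1. E_x = -7/3  [line 9·x + 22·y + -91/3 = 0 ∩ |EC|² = 689/9]
2. E_y = 7/3  [line 9·x + 22·y + -91/3 = 0 ∩ |EC|² = 689/9]
   → E = (-7/3, 7/3)
3. D_x = -9016/1371  [D is the centroid of △ACB]
4. D_y = 697/457  [D is the centroid of △ACB]
   → D = (-9016/1371, 697/457)

D = (-9016/1371, 697/457)
E = (-7/3, 7/3)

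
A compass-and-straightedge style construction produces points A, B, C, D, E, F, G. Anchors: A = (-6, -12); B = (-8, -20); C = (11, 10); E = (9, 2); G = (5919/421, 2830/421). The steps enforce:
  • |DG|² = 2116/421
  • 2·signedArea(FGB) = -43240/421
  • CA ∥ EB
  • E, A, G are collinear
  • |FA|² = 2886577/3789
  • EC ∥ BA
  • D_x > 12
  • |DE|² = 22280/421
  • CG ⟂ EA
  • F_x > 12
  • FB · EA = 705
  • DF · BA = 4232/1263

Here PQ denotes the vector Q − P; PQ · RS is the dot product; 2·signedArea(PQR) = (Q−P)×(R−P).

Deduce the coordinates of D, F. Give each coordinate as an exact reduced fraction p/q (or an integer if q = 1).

1. F_x = 15181/1263  [2·signedArea(FGB) = -43240/421 ∩ FB · EA = 705]
2. F_y = 3750/421  [2·signedArea(FGB) = -43240/421 ∩ FB · EA = 705]
   → F = (15181/1263, 3750/421)
3. D_x = 5275/421  [line -2·x + -8·y + 38710/421 = 0 ∩ |DE|² = 22280/421]
4. D_y = 3520/421  [line -2·x + -8·y + 38710/421 = 0 ∩ |DE|² = 22280/421]
   → D = (5275/421, 3520/421)

D = (5275/421, 3520/421)
F = (15181/1263, 3750/421)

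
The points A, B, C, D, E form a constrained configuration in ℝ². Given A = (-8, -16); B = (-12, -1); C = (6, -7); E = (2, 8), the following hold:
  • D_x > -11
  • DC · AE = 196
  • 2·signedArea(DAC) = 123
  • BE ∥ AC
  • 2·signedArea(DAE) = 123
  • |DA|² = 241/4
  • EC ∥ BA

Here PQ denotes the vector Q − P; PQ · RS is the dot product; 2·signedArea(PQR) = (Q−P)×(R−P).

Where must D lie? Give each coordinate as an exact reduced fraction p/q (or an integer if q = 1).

D = (-10, -17/2)

1. D_x = -10  [2·signedArea(DAC) = 123 ∩ DC · AE = 196]
2. D_y = -17/2  [2·signedArea(DAC) = 123 ∩ DC · AE = 196]
   → D = (-10, -17/2)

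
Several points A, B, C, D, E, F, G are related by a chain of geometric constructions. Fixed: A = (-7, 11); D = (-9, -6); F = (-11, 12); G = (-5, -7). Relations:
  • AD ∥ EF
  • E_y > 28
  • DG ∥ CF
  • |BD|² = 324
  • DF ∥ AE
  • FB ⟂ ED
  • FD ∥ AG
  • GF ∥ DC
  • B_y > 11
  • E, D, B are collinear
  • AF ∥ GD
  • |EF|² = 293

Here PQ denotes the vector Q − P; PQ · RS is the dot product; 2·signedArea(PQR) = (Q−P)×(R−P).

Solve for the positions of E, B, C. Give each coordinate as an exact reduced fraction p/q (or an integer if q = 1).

1. E_x = -9  [AD ∥ EF ∩ DF ∥ AE]
2. E_y = 29  [AD ∥ EF ∩ DF ∥ AE]
   → E = (-9, 29)
3. B_x = -9  [E, D, B are collinear ∩ FB ⟂ ED]
4. B_y = 12  [E, D, B are collinear ∩ FB ⟂ ED]
   → B = (-9, 12)
5. C_x = -15  [DG ∥ CF ∩ GF ∥ DC]
6. C_y = 13  [DG ∥ CF ∩ GF ∥ DC]
   → C = (-15, 13)

B = (-9, 12)
C = (-15, 13)
E = (-9, 29)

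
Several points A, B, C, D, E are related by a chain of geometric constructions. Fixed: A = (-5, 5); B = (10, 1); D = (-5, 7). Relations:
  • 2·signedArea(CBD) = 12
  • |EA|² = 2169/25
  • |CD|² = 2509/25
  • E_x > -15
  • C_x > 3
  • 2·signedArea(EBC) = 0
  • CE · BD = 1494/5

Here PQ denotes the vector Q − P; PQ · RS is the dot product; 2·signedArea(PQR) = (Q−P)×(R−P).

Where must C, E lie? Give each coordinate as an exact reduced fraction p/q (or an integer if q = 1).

C = (4, 13/5)
E = (-14, 37/5)

1. C_x = 4  [line -6·x + -15·y + 63 = 0 ∩ |CD|² = 2509/25]
2. C_y = 13/5  [line -6·x + -15·y + 63 = 0 ∩ |CD|² = 2509/25]
   → C = (4, 13/5)
3. E_x = -14  [2·signedArea(EBC) = 0 ∩ CE · BD = 1494/5]
4. E_y = 37/5  [2·signedArea(EBC) = 0 ∩ CE · BD = 1494/5]
   → E = (-14, 37/5)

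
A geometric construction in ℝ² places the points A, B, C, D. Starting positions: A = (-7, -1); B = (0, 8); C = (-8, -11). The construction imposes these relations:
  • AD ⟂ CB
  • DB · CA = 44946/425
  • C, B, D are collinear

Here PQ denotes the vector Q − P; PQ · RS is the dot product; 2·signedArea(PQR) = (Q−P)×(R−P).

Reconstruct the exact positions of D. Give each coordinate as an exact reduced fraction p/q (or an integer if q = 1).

1. D_x = -1816/425  [C, B, D are collinear ∩ AD ⟂ CB]
2. D_y = -913/425  [C, B, D are collinear ∩ AD ⟂ CB]
   → D = (-1816/425, -913/425)

D = (-1816/425, -913/425)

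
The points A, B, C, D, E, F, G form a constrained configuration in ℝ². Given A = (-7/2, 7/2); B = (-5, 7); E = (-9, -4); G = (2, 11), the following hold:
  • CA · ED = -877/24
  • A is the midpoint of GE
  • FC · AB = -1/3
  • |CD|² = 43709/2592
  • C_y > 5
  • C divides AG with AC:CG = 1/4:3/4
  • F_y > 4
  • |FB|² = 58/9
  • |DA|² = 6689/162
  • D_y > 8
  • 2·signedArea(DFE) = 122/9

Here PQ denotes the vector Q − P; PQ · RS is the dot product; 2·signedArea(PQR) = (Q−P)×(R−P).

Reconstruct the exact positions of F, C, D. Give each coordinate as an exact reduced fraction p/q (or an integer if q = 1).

1. C_x = -17/8  [C divides AG with AC:CG = 1/4:3/4]
2. C_y = 43/8  [C divides AG with AC:CG = 1/4:3/4]
   → C = (-17/8, 43/8)
3. F_x = -4  [line 3/2·x + -7/2·y + 67/3 = 0 ∩ |FB|² = 58/9]
4. F_y = 14/3  [line 3/2·x + -7/2·y + 67/3 = 0 ∩ |FB|² = 58/9]
   → F = (-4, 14/3)
5. D_x = 0  [2·signedArea(DFE) = 122/9 ∩ CA · ED = -877/24]
6. D_y = 80/9  [2·signedArea(DFE) = 122/9 ∩ CA · ED = -877/24]
   → D = (0, 80/9)

C = (-17/8, 43/8)
D = (0, 80/9)
F = (-4, 14/3)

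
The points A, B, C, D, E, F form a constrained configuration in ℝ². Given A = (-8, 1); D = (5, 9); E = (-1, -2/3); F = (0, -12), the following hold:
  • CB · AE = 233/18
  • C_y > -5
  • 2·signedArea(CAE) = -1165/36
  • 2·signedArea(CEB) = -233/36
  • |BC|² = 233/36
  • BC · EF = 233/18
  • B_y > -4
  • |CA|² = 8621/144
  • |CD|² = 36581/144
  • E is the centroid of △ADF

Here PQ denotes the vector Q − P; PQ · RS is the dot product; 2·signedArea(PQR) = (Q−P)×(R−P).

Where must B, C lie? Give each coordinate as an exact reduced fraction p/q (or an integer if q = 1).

B = (-3/4, -7/2)
C = (-35/12, -29/6)

1. C_x = -35/12  [line 5/3·x + 7·y + 1393/36 = 0 ∩ |CD|² = 36581/144]
2. C_y = -29/6  [line 5/3·x + 7·y + 1393/36 = 0 ∩ |CD|² = 36581/144]
   → C = (-35/12, -29/6)
3. B_x = -3/4  [BC · EF = 233/18 ∩ 2·signedArea(CEB) = -233/36]
4. B_y = -7/2  [BC · EF = 233/18 ∩ 2·signedArea(CEB) = -233/36]
   → B = (-3/4, -7/2)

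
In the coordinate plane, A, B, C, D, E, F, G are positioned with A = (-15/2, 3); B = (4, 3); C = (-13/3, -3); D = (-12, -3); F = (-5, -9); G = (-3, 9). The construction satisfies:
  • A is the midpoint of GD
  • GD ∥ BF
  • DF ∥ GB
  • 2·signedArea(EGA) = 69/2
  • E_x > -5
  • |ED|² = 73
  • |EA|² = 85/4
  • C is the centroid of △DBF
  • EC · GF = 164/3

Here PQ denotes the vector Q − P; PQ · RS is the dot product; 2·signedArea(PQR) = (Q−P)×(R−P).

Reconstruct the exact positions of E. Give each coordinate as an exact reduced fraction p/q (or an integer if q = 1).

1. E_x = -4  [2·signedArea(EGA) = 69/2 ∩ EC · GF = 164/3]
2. E_y = 0  [2·signedArea(EGA) = 69/2 ∩ EC · GF = 164/3]
   → E = (-4, 0)

E = (-4, 0)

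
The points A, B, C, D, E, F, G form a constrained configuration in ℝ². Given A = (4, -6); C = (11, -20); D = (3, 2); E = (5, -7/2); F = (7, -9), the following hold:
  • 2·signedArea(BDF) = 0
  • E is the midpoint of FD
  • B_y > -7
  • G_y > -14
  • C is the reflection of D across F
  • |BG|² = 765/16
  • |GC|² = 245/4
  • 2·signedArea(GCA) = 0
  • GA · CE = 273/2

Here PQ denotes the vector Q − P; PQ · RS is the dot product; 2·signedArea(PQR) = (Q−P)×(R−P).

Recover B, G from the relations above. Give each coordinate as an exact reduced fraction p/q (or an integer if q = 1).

B = (6, -25/4)
G = (15/2, -13)

1. G_x = 15/2  [2·signedArea(GCA) = 0 ∩ GA · CE = 273/2]
2. G_y = -13  [2·signedArea(GCA) = 0 ∩ GA · CE = 273/2]
   → G = (15/2, -13)
3. B_x = 6  [line 11·x + 4·y + -41 = 0 ∩ |BG|² = 765/16]
4. B_y = -25/4  [line 11·x + 4·y + -41 = 0 ∩ |BG|² = 765/16]
   → B = (6, -25/4)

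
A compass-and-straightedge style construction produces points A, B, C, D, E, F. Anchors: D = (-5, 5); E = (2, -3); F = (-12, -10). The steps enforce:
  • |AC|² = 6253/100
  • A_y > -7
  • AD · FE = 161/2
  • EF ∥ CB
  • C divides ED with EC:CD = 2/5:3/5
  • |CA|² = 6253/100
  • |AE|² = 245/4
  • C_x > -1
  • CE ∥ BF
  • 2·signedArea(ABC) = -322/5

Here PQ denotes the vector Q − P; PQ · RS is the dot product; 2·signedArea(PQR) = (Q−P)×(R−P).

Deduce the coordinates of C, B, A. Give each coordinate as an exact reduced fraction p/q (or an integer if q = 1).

A = (-5, -13/2)
B = (-74/5, -34/5)
C = (-4/5, 1/5)

1. C_x = -4/5  [C divides ED with EC:CD = 2/5:3/5]
2. C_y = 1/5  [C divides ED with EC:CD = 2/5:3/5]
   → C = (-4/5, 1/5)
3. B_x = -74/5  [CE ∥ BF ∩ EF ∥ CB]
4. B_y = -34/5  [CE ∥ BF ∩ EF ∥ CB]
   → B = (-74/5, -34/5)
5. A_x = -5  [AD · FE = 161/2 ∩ 2·signedArea(ABC) = -322/5]
6. A_y = -13/2  [AD · FE = 161/2 ∩ 2·signedArea(ABC) = -322/5]
   → A = (-5, -13/2)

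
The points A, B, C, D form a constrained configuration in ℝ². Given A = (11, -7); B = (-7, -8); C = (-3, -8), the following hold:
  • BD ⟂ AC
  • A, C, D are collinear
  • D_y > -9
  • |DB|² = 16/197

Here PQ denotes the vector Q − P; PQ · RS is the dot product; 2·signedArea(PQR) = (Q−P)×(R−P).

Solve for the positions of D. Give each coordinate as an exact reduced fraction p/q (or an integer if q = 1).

D = (-1375/197, -1632/197)

1. D_x = -1375/197  [A, C, D are collinear ∩ BD ⟂ AC]
2. D_y = -1632/197  [A, C, D are collinear ∩ BD ⟂ AC]
   → D = (-1375/197, -1632/197)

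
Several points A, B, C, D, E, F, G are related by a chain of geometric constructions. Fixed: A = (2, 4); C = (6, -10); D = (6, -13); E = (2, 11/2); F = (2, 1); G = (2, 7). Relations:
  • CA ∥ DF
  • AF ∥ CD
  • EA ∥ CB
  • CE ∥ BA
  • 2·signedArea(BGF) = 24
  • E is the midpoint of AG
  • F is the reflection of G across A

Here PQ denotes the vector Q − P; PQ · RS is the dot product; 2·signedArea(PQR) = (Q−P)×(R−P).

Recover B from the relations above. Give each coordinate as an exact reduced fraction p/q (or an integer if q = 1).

B = (6, -23/2)

1. B_x = 6  [CE ∥ BA ∩ EA ∥ CB]
2. B_y = -23/2  [CE ∥ BA ∩ EA ∥ CB]
   → B = (6, -23/2)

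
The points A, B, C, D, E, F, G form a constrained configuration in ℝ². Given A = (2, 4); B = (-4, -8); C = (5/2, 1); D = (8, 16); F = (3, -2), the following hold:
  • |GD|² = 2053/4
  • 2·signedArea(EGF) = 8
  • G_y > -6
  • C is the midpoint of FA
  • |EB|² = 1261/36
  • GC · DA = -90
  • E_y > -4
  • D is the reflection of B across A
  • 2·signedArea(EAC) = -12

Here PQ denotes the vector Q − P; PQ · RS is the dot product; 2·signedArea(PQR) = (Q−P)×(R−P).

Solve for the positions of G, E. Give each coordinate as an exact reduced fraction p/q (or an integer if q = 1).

E = (-5/6, -3)
G = (-1/2, -5)

1. E_x = -5/6  [line 3·x + 1/2·y + 4 = 0 ∩ |EB|² = 1261/36]
2. E_y = -3  [line 3·x + 1/2·y + 4 = 0 ∩ |EB|² = 1261/36]
   → E = (-5/6, -3)
3. G_x = -1/2  [GC · DA = -90 ∩ 2·signedArea(EGF) = 8]
4. G_y = -5  [GC · DA = -90 ∩ 2·signedArea(EGF) = 8]
   → G = (-1/2, -5)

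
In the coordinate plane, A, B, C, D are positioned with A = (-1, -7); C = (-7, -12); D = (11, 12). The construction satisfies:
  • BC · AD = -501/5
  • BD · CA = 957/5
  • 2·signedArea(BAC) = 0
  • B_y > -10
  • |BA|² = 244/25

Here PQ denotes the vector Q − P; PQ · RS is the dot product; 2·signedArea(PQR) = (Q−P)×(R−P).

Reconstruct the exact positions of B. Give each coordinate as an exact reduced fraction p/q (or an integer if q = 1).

1. B_x = -17/5  [2·signedArea(BAC) = 0 ∩ BC · AD = -501/5]
2. B_y = -9  [2·signedArea(BAC) = 0 ∩ BC · AD = -501/5]
   → B = (-17/5, -9)

B = (-17/5, -9)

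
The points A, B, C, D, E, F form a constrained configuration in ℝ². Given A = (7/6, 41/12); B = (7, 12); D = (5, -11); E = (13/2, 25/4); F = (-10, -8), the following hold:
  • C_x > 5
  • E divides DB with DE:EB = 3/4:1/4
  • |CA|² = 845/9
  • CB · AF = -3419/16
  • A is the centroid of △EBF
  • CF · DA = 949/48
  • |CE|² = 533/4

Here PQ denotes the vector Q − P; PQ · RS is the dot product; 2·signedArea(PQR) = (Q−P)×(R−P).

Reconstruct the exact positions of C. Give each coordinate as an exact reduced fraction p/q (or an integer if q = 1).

C = (11/2, -21/4)

1. C_x = 11/2  [CB · AF = -3419/16 ∩ CF · DA = 949/48]
2. C_y = -21/4  [CB · AF = -3419/16 ∩ CF · DA = 949/48]
   → C = (11/2, -21/4)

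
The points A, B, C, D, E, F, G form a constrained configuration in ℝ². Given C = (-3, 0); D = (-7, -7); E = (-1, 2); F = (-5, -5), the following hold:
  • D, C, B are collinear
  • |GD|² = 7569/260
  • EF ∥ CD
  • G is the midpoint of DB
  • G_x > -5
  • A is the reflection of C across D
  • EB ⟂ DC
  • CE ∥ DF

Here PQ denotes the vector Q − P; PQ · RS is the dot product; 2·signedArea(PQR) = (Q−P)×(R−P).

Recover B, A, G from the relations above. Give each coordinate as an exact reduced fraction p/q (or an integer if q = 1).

A = (-11, -14)
B = (-107/65, 154/65)
G = (-281/65, -301/130)

1. B_x = -107/65  [D, C, B are collinear ∩ EB ⟂ DC]
2. B_y = 154/65  [D, C, B are collinear ∩ EB ⟂ DC]
   → B = (-107/65, 154/65)
3. A_x = -11  [A is the reflection of C across D]
4. A_y = -14  [A is the reflection of C across D]
   → A = (-11, -14)
5. G_x = -281/65  [G is the midpoint of DB]
6. G_y = -301/130  [G is the midpoint of DB]
   → G = (-281/65, -301/130)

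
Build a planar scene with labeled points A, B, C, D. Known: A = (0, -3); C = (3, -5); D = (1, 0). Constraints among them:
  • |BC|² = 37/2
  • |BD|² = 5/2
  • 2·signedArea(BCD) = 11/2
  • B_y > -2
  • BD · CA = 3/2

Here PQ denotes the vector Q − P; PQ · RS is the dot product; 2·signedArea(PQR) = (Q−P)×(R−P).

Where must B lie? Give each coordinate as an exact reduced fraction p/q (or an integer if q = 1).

1. B_x = 1/2  [2·signedArea(BCD) = 11/2 ∩ BD · CA = 3/2]
2. B_y = -3/2  [2·signedArea(BCD) = 11/2 ∩ BD · CA = 3/2]
   → B = (1/2, -3/2)

B = (1/2, -3/2)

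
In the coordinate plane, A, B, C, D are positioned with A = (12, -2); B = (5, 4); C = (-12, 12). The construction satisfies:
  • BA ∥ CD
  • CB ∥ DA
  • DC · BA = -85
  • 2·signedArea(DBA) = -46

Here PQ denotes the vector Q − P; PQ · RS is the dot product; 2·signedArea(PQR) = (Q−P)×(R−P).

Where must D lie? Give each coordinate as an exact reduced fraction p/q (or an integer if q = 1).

1. D_x = -5  [CB ∥ DA ∩ BA ∥ CD]
2. D_y = 6  [CB ∥ DA ∩ BA ∥ CD]
   → D = (-5, 6)

D = (-5, 6)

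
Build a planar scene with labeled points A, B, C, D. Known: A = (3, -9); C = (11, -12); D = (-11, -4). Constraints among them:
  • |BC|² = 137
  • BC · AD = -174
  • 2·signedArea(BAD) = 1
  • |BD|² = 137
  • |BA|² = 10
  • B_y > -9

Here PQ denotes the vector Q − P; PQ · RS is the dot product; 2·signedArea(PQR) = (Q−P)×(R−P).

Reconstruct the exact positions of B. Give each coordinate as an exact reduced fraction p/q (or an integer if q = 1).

1. B_x = 0  [2·signedArea(BAD) = 1 ∩ BC · AD = -174]
2. B_y = -8  [2·signedArea(BAD) = 1 ∩ BC · AD = -174]
   → B = (0, -8)

B = (0, -8)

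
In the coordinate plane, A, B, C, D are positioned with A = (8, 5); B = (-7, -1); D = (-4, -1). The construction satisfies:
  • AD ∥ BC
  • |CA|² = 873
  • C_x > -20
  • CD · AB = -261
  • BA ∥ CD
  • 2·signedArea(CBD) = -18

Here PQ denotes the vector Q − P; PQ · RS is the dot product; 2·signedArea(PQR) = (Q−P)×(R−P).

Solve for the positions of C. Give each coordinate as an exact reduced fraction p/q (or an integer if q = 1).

C = (-19, -7)

1. C_x = -19  [BA ∥ CD ∩ AD ∥ BC]
2. C_y = -7  [BA ∥ CD ∩ AD ∥ BC]
   → C = (-19, -7)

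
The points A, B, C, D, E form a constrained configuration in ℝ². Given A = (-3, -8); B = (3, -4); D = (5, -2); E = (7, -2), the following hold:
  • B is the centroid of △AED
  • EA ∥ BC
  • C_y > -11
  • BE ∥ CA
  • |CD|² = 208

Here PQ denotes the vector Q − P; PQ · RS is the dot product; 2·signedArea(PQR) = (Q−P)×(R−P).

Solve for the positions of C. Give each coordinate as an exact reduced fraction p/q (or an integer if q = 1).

1. C_x = -7  [BE ∥ CA ∩ EA ∥ BC]
2. C_y = -10  [BE ∥ CA ∩ EA ∥ BC]
   → C = (-7, -10)

C = (-7, -10)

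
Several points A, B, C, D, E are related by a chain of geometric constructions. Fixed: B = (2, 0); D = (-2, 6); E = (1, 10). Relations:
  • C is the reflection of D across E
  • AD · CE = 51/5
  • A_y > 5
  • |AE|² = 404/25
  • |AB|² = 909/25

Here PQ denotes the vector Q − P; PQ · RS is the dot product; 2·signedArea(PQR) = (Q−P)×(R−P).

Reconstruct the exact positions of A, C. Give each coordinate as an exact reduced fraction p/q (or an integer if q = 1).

A = (7/5, 6)
C = (4, 14)

1. C_x = 4  [C is the reflection of D across E]
2. C_y = 14  [C is the reflection of D across E]
   → C = (4, 14)
3. A_x = 7/5  [line 3·x + 4·y + -141/5 = 0 ∩ |AB|² = 909/25]
4. A_y = 6  [line 3·x + 4·y + -141/5 = 0 ∩ |AB|² = 909/25]
   → A = (7/5, 6)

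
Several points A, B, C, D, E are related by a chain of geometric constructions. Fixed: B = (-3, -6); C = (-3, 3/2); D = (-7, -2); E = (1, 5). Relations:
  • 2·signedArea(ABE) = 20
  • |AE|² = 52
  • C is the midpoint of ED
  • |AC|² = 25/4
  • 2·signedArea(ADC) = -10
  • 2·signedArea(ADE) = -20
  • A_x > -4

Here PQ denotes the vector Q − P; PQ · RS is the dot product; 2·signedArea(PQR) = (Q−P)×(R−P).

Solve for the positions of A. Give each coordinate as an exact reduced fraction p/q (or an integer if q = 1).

1. A_x = -3  [2·signedArea(ADE) = -20 ∩ 2·signedArea(ABE) = 20]
2. A_y = -1  [2·signedArea(ADE) = -20 ∩ 2·signedArea(ABE) = 20]
   → A = (-3, -1)

A = (-3, -1)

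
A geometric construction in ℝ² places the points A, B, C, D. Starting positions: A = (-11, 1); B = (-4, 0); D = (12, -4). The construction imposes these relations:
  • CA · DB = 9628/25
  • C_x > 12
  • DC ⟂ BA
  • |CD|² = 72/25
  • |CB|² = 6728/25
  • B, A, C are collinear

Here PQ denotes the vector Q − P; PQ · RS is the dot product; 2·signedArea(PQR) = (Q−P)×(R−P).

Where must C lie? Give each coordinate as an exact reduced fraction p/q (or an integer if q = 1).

C = (306/25, -58/25)

1. C_x = 306/25  [B, A, C are collinear ∩ DC ⟂ BA]
2. C_y = -58/25  [B, A, C are collinear ∩ DC ⟂ BA]
   → C = (306/25, -58/25)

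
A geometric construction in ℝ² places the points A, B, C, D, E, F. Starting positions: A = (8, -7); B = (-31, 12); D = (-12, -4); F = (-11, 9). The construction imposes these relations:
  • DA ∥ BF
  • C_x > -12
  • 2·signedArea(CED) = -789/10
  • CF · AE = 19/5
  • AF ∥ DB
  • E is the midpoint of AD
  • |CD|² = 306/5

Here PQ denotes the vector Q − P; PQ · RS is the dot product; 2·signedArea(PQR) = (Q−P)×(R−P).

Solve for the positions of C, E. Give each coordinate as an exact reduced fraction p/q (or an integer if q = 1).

C = (-57/5, 19/5)
E = (-2, -11/2)

1. E_x = -2  [E is the midpoint of AD]
2. E_y = -11/2  [E is the midpoint of AD]
   → E = (-2, -11/2)
3. C_x = -57/5  [2·signedArea(CED) = -789/10 ∩ CF · AE = 19/5]
4. C_y = 19/5  [2·signedArea(CED) = -789/10 ∩ CF · AE = 19/5]
   → C = (-57/5, 19/5)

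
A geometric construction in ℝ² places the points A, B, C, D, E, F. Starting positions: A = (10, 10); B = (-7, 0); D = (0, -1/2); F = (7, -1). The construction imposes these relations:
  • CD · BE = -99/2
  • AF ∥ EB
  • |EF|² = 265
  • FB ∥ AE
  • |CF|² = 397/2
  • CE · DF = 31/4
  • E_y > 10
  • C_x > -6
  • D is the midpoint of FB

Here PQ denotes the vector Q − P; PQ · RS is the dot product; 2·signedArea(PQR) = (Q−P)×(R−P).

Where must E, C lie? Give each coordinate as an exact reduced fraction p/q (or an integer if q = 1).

1. E_x = -4  [AF ∥ EB ∩ FB ∥ AE]
2. E_y = 11  [AF ∥ EB ∩ FB ∥ AE]
   → E = (-4, 11)
3. C_x = -11/2  [CE · DF = 31/4 ∩ CD · BE = -99/2]
4. C_y = 11/2  [CE · DF = 31/4 ∩ CD · BE = -99/2]
   → C = (-11/2, 11/2)

C = (-11/2, 11/2)
E = (-4, 11)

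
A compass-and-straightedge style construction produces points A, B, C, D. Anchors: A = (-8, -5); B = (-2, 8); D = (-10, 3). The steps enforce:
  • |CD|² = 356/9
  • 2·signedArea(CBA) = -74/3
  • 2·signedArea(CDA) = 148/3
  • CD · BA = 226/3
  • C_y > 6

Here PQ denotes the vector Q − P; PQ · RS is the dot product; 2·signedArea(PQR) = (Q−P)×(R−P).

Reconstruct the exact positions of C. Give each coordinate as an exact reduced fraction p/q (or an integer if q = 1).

C = (-14/3, 19/3)

1. C_x = -14/3  [2·signedArea(CDA) = 148/3 ∩ CD · BA = 226/3]
2. C_y = 19/3  [2·signedArea(CDA) = 148/3 ∩ CD · BA = 226/3]
   → C = (-14/3, 19/3)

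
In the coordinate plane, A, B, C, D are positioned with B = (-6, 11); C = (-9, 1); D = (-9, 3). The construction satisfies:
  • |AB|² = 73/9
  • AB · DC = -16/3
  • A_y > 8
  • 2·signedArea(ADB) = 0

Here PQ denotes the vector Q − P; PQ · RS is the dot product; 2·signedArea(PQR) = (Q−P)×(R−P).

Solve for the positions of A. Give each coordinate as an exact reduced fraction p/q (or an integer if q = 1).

1. A_x = -7  [2·signedArea(ADB) = 0 ∩ AB · DC = -16/3]
2. A_y = 25/3  [2·signedArea(ADB) = 0 ∩ AB · DC = -16/3]
   → A = (-7, 25/3)

A = (-7, 25/3)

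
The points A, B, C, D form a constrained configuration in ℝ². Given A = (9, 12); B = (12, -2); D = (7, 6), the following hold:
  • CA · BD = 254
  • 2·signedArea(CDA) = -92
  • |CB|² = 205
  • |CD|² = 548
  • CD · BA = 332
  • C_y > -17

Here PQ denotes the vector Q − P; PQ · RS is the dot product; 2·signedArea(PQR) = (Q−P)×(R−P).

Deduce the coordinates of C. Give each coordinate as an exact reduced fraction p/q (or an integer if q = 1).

1. C_x = 15  [2·signedArea(CDA) = -92 ∩ CD · BA = 332]
2. C_y = -16  [2·signedArea(CDA) = -92 ∩ CD · BA = 332]
   → C = (15, -16)

C = (15, -16)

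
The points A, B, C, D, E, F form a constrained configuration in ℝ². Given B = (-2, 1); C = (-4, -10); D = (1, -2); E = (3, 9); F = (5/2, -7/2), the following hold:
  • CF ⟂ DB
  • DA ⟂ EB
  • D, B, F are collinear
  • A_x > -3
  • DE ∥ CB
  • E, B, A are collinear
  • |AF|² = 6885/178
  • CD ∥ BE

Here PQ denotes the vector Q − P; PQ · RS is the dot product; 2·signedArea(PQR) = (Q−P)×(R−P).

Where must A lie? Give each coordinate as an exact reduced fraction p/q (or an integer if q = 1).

1. A_x = -223/89  [E, B, A are collinear ∩ DA ⟂ EB]
2. A_y = 17/89  [E, B, A are collinear ∩ DA ⟂ EB]
   → A = (-223/89, 17/89)

A = (-223/89, 17/89)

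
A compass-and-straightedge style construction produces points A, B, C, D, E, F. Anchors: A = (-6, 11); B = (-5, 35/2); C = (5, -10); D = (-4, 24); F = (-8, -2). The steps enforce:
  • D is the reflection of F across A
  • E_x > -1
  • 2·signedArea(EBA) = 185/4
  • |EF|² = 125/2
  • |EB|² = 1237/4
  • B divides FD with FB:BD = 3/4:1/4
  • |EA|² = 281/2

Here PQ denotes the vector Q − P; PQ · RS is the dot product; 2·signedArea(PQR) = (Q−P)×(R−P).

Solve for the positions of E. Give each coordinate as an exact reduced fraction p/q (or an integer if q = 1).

1. E_x = -1/2  [line 13/2·x + -1·y + 15/4 = 0 ∩ |EF|² = 125/2]
2. E_y = 1/2  [line 13/2·x + -1·y + 15/4 = 0 ∩ |EF|² = 125/2]
   → E = (-1/2, 1/2)

E = (-1/2, 1/2)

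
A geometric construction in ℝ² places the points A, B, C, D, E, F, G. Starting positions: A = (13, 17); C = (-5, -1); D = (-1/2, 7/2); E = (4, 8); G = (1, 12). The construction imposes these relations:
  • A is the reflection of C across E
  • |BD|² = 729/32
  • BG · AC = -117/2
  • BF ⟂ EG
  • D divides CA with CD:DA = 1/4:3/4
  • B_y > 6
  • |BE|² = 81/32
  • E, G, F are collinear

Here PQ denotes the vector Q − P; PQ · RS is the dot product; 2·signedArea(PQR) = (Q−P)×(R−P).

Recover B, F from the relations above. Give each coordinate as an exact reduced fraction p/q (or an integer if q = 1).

B = (23/8, 55/8)
F = (827/200, 391/50)

1. B_x = 23/8  [line 18·x + 18·y + -351/2 = 0 ∩ |BE|² = 81/32]
2. B_y = 55/8  [line 18·x + 18·y + -351/2 = 0 ∩ |BE|² = 81/32]
   → B = (23/8, 55/8)
3. F_x = 827/200  [E, G, F are collinear ∩ BF ⟂ EG]
4. F_y = 391/50  [E, G, F are collinear ∩ BF ⟂ EG]
   → F = (827/200, 391/50)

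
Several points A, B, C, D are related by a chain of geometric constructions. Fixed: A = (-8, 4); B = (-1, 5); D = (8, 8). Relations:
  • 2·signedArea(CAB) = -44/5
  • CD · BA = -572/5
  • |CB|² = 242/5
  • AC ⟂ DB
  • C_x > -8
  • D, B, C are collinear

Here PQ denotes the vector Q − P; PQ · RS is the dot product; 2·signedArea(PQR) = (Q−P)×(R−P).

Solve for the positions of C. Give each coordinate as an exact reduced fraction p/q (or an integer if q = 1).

C = (-38/5, 14/5)

1. C_x = -38/5  [D, B, C are collinear ∩ AC ⟂ DB]
2. C_y = 14/5  [D, B, C are collinear ∩ AC ⟂ DB]
   → C = (-38/5, 14/5)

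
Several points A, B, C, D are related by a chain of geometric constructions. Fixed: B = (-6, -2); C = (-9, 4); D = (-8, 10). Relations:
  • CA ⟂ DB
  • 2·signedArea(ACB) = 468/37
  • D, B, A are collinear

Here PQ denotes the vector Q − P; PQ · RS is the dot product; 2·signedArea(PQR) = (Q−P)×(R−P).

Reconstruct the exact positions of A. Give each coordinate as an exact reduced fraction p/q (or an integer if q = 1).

1. A_x = -261/37  [D, B, A are collinear ∩ CA ⟂ DB]
2. A_y = 160/37  [D, B, A are collinear ∩ CA ⟂ DB]
   → A = (-261/37, 160/37)

A = (-261/37, 160/37)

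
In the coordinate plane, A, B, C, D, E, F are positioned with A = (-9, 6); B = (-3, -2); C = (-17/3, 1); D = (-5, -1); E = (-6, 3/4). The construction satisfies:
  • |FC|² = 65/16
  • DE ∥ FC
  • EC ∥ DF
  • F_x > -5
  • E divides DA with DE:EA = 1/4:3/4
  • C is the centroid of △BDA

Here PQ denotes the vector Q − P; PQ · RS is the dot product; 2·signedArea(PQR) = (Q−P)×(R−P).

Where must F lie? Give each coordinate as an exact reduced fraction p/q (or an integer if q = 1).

F = (-14/3, -3/4)

1. F_x = -14/3  [DE ∥ FC ∩ EC ∥ DF]
2. F_y = -3/4  [DE ∥ FC ∩ EC ∥ DF]
   → F = (-14/3, -3/4)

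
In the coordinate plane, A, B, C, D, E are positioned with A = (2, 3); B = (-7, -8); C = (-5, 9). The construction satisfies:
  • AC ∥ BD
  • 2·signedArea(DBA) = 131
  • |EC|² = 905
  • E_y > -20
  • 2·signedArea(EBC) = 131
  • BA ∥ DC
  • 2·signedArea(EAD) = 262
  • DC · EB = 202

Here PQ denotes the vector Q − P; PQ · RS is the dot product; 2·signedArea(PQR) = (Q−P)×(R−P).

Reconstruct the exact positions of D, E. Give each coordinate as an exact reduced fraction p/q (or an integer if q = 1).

1. D_x = -14  [BA ∥ DC ∩ AC ∥ BD]
2. D_y = -2  [BA ∥ DC ∩ AC ∥ BD]
   → D = (-14, -2)
3. E_x = -16  [2·signedArea(EAD) = 262 ∩ 2·signedArea(EBC) = 131]
4. E_y = -19  [2·signedArea(EAD) = 262 ∩ 2·signedArea(EBC) = 131]
   → E = (-16, -19)

D = (-14, -2)
E = (-16, -19)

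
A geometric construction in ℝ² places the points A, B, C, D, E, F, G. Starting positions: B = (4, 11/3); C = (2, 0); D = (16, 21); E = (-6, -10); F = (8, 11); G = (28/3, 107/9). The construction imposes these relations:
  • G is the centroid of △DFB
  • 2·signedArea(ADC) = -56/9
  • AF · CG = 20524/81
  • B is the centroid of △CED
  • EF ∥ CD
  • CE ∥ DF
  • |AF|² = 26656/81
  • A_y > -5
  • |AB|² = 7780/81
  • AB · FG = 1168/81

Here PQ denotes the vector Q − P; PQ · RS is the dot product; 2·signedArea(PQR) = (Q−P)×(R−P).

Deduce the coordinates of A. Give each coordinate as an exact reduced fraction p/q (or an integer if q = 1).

1. A_x = -4/3  [AF · CG = 20524/81 ∩ AB · FG = 1168/81]
2. A_y = -41/9  [AF · CG = 20524/81 ∩ AB · FG = 1168/81]
   → A = (-4/3, -41/9)

A = (-4/3, -41/9)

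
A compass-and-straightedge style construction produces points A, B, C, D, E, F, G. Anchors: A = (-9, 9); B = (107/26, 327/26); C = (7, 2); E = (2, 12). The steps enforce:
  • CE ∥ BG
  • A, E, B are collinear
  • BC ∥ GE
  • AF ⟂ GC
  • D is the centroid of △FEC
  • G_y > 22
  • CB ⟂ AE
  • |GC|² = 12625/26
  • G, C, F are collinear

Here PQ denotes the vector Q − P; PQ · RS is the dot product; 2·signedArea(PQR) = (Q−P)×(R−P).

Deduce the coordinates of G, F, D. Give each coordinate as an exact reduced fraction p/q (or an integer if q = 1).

1. G_x = -23/26  [BC ∥ GE ∩ CE ∥ BG]
2. G_y = 587/26  [BC ∥ GE ∩ CE ∥ BG]
   → G = (-23/26, 587/26)
3. F_x = 6861/2626  [G, C, F are collinear ∩ AF ⟂ GC]
4. F_y = 35319/2626  [G, C, F are collinear ∩ AF ⟂ GC]
   → F = (6861/2626, 35319/2626)
5. D_x = 10165/2626  [D is the centroid of △FEC]
6. D_y = 72083/7878  [D is the centroid of △FEC]
   → D = (10165/2626, 72083/7878)

D = (10165/2626, 72083/7878)
F = (6861/2626, 35319/2626)
G = (-23/26, 587/26)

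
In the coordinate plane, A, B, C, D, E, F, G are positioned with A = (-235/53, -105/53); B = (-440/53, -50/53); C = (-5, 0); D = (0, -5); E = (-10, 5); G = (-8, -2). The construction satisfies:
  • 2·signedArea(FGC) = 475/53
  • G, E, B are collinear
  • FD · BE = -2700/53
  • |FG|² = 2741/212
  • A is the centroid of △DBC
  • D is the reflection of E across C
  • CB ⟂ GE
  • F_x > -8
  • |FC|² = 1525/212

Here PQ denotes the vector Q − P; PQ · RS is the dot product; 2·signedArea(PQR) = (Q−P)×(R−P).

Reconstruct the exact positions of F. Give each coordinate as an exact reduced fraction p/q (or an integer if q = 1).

F = (-765/106, 80/53)

1. F_x = -765/106  [2·signedArea(FGC) = 475/53 ∩ FD · BE = -2700/53]
2. F_y = 80/53  [2·signedArea(FGC) = 475/53 ∩ FD · BE = -2700/53]
   → F = (-765/106, 80/53)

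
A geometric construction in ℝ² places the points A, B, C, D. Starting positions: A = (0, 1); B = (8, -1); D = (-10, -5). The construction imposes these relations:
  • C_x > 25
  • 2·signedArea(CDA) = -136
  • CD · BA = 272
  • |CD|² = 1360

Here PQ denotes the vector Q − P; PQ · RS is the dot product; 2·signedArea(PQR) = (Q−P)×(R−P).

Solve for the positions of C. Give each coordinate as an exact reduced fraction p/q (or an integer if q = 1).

C = (26, 3)

1. C_x = 26  [2·signedArea(CDA) = -136 ∩ CD · BA = 272]
2. C_y = 3  [2·signedArea(CDA) = -136 ∩ CD · BA = 272]
   → C = (26, 3)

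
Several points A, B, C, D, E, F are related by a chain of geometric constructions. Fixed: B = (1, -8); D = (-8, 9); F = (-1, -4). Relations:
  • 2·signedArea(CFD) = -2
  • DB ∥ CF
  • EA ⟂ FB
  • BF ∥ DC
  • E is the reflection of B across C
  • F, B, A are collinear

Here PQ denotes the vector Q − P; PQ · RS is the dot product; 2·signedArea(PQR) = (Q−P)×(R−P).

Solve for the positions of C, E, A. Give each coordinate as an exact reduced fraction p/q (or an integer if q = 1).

A = (-101/5, 172/5)
C = (-10, 13)
E = (-21, 34)

1. C_x = -10  [DB ∥ CF ∩ BF ∥ DC]
2. C_y = 13  [DB ∥ CF ∩ BF ∥ DC]
   → C = (-10, 13)
3. E_x = -21  [E is the reflection of B across C]
4. E_y = 34  [E is the reflection of B across C]
   → E = (-21, 34)
5. A_x = -101/5  [F, B, A are collinear ∩ EA ⟂ FB]
6. A_y = 172/5  [F, B, A are collinear ∩ EA ⟂ FB]
   → A = (-101/5, 172/5)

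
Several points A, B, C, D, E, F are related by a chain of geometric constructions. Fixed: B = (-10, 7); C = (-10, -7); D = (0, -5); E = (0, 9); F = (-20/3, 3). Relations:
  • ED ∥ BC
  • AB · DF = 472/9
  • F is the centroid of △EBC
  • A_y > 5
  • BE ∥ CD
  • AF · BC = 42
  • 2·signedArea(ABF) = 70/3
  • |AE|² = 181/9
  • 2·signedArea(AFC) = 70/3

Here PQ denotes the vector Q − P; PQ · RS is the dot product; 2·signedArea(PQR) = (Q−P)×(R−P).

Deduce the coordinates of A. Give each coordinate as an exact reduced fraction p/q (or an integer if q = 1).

1. A_x = -10/3  [2·signedArea(ABF) = 70/3 ∩ 2·signedArea(AFC) = 70/3]
2. A_y = 6  [2·signedArea(ABF) = 70/3 ∩ 2·signedArea(AFC) = 70/3]
   → A = (-10/3, 6)

A = (-10/3, 6)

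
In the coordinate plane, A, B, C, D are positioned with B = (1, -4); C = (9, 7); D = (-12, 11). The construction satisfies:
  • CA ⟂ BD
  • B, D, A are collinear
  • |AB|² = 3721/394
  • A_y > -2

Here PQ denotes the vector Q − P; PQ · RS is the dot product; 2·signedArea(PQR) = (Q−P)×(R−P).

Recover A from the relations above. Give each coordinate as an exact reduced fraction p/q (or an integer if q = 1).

1. A_x = -399/394  [B, D, A are collinear ∩ CA ⟂ BD]
2. A_y = -661/394  [B, D, A are collinear ∩ CA ⟂ BD]
   → A = (-399/394, -661/394)

A = (-399/394, -661/394)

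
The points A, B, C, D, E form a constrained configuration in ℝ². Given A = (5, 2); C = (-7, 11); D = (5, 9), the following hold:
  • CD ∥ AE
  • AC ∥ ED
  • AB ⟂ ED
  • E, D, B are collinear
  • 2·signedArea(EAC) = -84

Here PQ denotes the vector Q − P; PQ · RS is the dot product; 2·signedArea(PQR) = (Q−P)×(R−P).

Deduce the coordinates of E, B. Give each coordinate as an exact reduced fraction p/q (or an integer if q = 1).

1. E_x = 17  [AC ∥ ED ∩ CD ∥ AE]
2. E_y = 0  [AC ∥ ED ∩ CD ∥ AE]
   → E = (17, 0)
3. B_x = 209/25  [E, D, B are collinear ∩ AB ⟂ ED]
4. B_y = 162/25  [E, D, B are collinear ∩ AB ⟂ ED]
   → B = (209/25, 162/25)

B = (209/25, 162/25)
E = (17, 0)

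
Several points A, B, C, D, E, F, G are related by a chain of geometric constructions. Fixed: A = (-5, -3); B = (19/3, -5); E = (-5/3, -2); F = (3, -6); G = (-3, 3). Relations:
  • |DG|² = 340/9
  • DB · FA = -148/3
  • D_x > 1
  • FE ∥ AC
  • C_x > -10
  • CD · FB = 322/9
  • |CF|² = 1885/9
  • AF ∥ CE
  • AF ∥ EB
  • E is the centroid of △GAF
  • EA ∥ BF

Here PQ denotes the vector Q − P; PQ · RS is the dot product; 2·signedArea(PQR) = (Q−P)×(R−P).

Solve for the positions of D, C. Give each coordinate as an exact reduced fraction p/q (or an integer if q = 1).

C = (-29/3, 1)
D = (5/3, -1)

1. C_x = -29/3  [AF ∥ CE ∩ FE ∥ AC]
2. C_y = 1  [AF ∥ CE ∩ FE ∥ AC]
   → C = (-29/3, 1)
3. D_x = 5/3  [DB · FA = -148/3 ∩ CD · FB = 322/9]
4. D_y = -1  [DB · FA = -148/3 ∩ CD · FB = 322/9]
   → D = (5/3, -1)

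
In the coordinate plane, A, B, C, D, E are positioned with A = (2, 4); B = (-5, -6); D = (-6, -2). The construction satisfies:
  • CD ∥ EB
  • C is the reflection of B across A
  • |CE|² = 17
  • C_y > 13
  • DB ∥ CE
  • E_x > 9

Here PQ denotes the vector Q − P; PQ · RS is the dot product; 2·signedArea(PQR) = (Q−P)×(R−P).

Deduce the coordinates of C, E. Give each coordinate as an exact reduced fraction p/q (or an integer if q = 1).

C = (9, 14)
E = (10, 10)

1. C_x = 9  [C is the reflection of B across A]
2. C_y = 14  [C is the reflection of B across A]
   → C = (9, 14)
3. E_x = 10  [CD ∥ EB ∩ DB ∥ CE]
4. E_y = 10  [CD ∥ EB ∩ DB ∥ CE]
   → E = (10, 10)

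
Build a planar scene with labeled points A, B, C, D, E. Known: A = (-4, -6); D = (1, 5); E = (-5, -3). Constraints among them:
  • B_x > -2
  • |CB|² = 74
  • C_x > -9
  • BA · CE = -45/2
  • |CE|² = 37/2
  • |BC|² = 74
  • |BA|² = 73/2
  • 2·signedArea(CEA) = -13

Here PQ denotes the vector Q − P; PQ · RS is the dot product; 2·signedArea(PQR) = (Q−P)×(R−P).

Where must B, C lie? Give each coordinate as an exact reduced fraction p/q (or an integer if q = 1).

B = (-3/2, -1/2)
C = (-17/2, -11/2)

1. C_x = -17/2  [line 3·x + 1·y + 31 = 0 ∩ |CE|² = 37/2]
2. C_y = -11/2  [line 3·x + 1·y + 31 = 0 ∩ |CE|² = 37/2]
   → C = (-17/2, -11/2)
3. B_x = -3/2  [line -7/2·x + -5/2·y + -13/2 = 0 ∩ |CB|² = 74]
4. B_y = -1/2  [line -7/2·x + -5/2·y + -13/2 = 0 ∩ |CB|² = 74]
   → B = (-3/2, -1/2)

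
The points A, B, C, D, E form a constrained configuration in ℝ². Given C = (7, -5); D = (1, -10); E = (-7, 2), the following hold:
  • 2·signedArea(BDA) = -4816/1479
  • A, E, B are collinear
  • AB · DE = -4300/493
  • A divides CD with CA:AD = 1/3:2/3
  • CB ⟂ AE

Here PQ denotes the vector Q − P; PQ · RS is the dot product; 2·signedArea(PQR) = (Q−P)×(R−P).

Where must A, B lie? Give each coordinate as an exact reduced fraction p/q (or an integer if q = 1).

A = (5, -20/3)
B = (2723/493, -3473/493)

1. A_x = 5  [A divides CD with CA:AD = 1/3:2/3]
2. A_y = -20/3  [A divides CD with CA:AD = 1/3:2/3]
   → A = (5, -20/3)
3. B_x = 2723/493  [A, E, B are collinear ∩ CB ⟂ AE]
4. B_y = -3473/493  [A, E, B are collinear ∩ CB ⟂ AE]
   → B = (2723/493, -3473/493)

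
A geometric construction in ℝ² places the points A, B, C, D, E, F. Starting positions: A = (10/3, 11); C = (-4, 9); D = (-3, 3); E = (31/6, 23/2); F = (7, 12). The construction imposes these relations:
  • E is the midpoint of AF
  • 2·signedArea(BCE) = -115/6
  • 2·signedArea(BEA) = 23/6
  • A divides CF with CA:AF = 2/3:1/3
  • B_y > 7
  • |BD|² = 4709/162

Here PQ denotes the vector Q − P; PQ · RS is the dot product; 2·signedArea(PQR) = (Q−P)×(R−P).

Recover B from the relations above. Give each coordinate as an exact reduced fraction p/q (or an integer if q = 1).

1. B_x = -11/18  [line 1/2·x + -11/6·y + 44/3 = 0 ∩ |BD|² = 4709/162]
2. B_y = 47/6  [line 1/2·x + -11/6·y + 44/3 = 0 ∩ |BD|² = 4709/162]
   → B = (-11/18, 47/6)

B = (-11/18, 47/6)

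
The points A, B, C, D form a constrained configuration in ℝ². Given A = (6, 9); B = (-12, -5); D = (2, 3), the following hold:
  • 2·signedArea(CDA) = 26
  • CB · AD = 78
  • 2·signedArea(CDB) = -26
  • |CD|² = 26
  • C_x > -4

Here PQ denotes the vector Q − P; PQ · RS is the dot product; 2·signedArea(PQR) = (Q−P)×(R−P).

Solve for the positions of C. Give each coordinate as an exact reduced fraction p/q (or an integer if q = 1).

C = (-3, 2)

1. C_x = -3  [2·signedArea(CDB) = -26 ∩ CB · AD = 78]
2. C_y = 2  [2·signedArea(CDB) = -26 ∩ CB · AD = 78]
   → C = (-3, 2)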